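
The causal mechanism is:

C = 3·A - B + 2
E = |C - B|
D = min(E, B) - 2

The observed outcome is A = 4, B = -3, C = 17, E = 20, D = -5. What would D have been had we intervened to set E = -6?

Intervening sets E = -6 and removes its equation (E = |C - B|).
D = min(E, B) - 2  [with E=-6, B=-3]  = -8

-8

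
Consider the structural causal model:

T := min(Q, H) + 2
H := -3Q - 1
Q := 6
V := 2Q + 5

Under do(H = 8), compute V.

Under do(H=8), the mechanism H := -3Q - 1 is discarded; H is fixed at 8.
Since V is not a descendant of the intervened variable, it is unaffected.
V = 2Q + 5  [with Q=6]  = 17

17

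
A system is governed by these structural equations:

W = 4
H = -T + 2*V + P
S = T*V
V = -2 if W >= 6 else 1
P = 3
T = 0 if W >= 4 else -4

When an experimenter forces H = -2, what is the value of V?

1

do(H=-2) replaces the equation H = -T + 2*V + P with the constant H = -2.
V is not downstream of the intervention, so its value is determined by the original equations.
V = -2 if W >= 6 else 1  [with W=4]  = 1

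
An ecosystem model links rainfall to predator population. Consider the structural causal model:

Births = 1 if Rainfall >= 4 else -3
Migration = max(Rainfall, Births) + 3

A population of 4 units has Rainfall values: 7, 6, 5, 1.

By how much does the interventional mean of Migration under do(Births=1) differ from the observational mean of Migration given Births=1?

-1.25

Under do(Births=1), Births's equation is replaced by Births=1 for every unit. Per-unit Migration: 10, 9, 8, 4. Mean = 7.75.
Observing Births=1 restricts to units where Births's equation naturally yields 1: Rainfall ∈ {7, 6, 5}. In that subpopulation Migration = 10, 9, 8, mean 9.
Difference = 7.75 − 9 = -1.25.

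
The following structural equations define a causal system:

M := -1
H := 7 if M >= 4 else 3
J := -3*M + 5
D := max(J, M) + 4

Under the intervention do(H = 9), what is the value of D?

12

Under do(H=9), the mechanism H := 7 if M >= 4 else 3 is discarded; H is fixed at 9.
Since D is not a descendant of the intervened variable, it is unaffected.
J = -3*M + 5  [with M=-1]  = 8
D = max(J, M) + 4  [with J=8, M=-1]  = 12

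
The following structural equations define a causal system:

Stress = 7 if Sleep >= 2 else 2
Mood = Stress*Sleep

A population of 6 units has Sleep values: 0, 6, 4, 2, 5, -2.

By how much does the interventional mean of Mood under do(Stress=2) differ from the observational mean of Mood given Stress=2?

7

do(Stress=2) breaks Stress's dependence on Sleep. With Stress=2 fixed, Mood across the units is 0, 12, 8, 4, 10, -4, mean 5.
Observing Stress=2 restricts to units where Stress's equation naturally yields 2: Sleep ∈ {0, -2}. In that subpopulation Mood = 0, -4, mean -2.
Difference = 5 − (-2) = 7.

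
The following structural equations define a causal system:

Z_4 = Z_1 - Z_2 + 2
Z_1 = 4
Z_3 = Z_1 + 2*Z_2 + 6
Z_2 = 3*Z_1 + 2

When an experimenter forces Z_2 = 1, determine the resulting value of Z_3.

12

The intervention breaks the incoming arrows to Z_2: Z_2 = 3*Z_1 + 2 no longer applies, and Z_2 = 1.
Z_3 = Z_1 + 2*Z_2 + 6  [with Z_1=4, Z_2=1]  = 12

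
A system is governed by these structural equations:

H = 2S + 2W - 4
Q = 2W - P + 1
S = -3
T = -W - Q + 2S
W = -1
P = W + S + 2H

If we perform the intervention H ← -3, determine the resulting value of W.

Under do(H=-3), the mechanism H = 2S + 2W - 4 is discarded; H is fixed at -3.
Since W is not a descendant of the intervened variable, it is unaffected.

-1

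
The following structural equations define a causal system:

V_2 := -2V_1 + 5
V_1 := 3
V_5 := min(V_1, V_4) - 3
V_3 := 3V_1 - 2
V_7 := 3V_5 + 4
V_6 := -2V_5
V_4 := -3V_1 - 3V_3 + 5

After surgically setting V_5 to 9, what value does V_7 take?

Under do(V_5=9), the mechanism V_5 := min(V_1, V_4) - 3 is discarded; V_5 is fixed at 9.
V_7 = 3V_5 + 4  [with V_5=9]  = 31

31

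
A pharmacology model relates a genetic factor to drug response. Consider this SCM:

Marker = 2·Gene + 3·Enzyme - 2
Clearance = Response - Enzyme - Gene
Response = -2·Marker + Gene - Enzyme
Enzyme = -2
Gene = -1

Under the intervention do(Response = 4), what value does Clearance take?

Intervening sets Response = 4 and removes its equation (Response = -2·Marker + Gene - Enzyme).
Clearance = Response - Enzyme - Gene  [with Response=4, Enzyme=-2, Gene=-1]  = 7

7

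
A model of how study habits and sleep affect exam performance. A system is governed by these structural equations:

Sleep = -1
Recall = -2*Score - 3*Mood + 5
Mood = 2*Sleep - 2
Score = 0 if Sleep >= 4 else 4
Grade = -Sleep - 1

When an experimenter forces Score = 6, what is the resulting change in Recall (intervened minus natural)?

-4

Under do(Score=6), the mechanism Score = 0 if Sleep >= 4 else 4 is discarded; Score is fixed at 6.
Mood = 2*Sleep - 2  [with Sleep=-1]  = -4
Recall = -2*Score - 3*Mood + 5  [with Score=6, Mood=-4]  = 5
Without intervention: Score = 0 if Sleep >= 4 else 4  [with Sleep=-1]  = 4; Mood = 2*Sleep - 2  [with Sleep=-1]  = -4; Recall = -2*Score - 3*Mood + 5  [with Score=4, Mood=-4]  = 9.
Change = 5 − 9 = -4.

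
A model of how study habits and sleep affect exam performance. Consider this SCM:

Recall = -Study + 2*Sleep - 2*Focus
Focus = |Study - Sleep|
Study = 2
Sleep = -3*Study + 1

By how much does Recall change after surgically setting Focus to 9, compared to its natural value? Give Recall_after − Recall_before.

The intervention breaks the incoming arrows to Focus: Focus = |Study - Sleep| no longer applies, and Focus = 9.
Sleep = -3*Study + 1  [with Study=2]  = -5
Recall = -Study + 2*Sleep - 2*Focus  [with Study=2, Sleep=-5, Focus=9]  = -30
Without intervention: Sleep = -3*Study + 1  [with Study=2]  = -5; Focus = |Study - Sleep|  [with Study=2, Sleep=-5]  = 7; Recall = -Study + 2*Sleep - 2*Focus  [with Study=2, Sleep=-5, Focus=7]  = -26.
Change = -30 − (-26) = -4.

-4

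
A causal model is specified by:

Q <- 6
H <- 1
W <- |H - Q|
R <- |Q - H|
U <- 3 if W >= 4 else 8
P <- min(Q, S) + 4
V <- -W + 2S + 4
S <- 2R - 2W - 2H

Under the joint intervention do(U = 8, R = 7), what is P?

Under do(U = 8, R = 7), each intervened variable's structural equation is replaced by its fixed value.
W = |H - Q|  [with H=1, Q=6]  = 5
S = 2R - 2W - 2H  [with R=7, W=5, H=1]  = 2
P = min(Q, S) + 4  [with Q=6, S=2]  = 6

6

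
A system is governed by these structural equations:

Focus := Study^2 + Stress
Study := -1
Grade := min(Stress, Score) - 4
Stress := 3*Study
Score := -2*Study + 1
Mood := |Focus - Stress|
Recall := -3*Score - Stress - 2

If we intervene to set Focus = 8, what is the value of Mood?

do(Focus=8) replaces the equation Focus := Study^2 + Stress with the constant Focus = 8.
Stress = 3*Study  [with Study=-1]  = -3
Mood = |Focus - Stress|  [with Focus=8, Stress=-3]  = 11

11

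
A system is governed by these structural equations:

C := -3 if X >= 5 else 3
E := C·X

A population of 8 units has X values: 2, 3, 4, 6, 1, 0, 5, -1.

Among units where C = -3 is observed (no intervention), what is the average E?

-16.5

Observing C=-3 restricts to units where C's equation naturally yields -3: X ∈ {6, 5}. In that subpopulation E = -18, -15, mean -16.5.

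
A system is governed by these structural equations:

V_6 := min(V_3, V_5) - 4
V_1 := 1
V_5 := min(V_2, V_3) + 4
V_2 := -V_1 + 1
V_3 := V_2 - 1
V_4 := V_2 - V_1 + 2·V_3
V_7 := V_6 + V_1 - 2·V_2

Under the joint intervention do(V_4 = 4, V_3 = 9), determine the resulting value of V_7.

1

The joint intervention fixes V_4 = 4, V_3 = 9, removing each variable's own equation.
V_2 = -V_1 + 1  [with V_1=1]  = 0
V_5 = min(V_2, V_3) + 4  [with V_2=0, V_3=9]  = 4
V_6 = min(V_3, V_5) - 4  [with V_3=9, V_5=4]  = 0
V_7 = V_6 + V_1 - 2·V_2  [with V_6=0, V_1=1, V_2=0]  = 1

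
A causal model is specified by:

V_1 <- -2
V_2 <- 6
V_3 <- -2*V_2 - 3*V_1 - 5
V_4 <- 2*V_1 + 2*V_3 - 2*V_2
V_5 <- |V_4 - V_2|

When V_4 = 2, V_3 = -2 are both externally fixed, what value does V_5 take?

The joint intervention fixes V_4 = 2, V_3 = -2, removing each variable's own equation.
V_5 = |V_4 - V_2|  [with V_4=2, V_2=6]  = 4

4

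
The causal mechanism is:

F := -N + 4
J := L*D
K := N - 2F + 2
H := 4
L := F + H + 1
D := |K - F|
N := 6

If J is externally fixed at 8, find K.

12

Under do(J=8), the mechanism J := L*D is discarded; J is fixed at 8.
Since K is not a descendant of the intervened variable, it is unaffected.
F = -N + 4  [with N=6]  = -2
K = N - 2F + 2  [with N=6, F=-2]  = 12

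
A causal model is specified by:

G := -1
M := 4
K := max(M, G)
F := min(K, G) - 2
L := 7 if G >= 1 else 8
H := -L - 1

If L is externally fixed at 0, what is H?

The intervention breaks the incoming arrows to L: L := 7 if G >= 1 else 8 no longer applies, and L = 0.
H = -L - 1  [with L=0]  = -1

-1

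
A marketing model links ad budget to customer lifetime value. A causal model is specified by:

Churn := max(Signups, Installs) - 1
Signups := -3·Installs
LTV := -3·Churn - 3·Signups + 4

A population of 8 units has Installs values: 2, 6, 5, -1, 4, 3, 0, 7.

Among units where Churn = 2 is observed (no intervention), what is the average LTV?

7

Observing Churn=2 restricts to units where Churn's equation naturally yields 2: Installs ∈ {-1, 3}. In that subpopulation LTV = -11, 25, mean 7.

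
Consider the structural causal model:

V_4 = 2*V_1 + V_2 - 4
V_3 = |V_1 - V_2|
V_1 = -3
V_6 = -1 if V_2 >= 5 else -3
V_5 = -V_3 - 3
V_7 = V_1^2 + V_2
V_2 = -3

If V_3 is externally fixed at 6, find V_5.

do(V_3=6) replaces the equation V_3 = |V_1 - V_2| with the constant V_3 = 6.
V_5 = -V_3 - 3  [with V_3=6]  = -9

-9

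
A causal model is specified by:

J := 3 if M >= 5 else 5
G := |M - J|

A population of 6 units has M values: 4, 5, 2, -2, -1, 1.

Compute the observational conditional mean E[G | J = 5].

4.2

Conditioning on J=5 selects the 5 unit(s) with M ∈ {4, 2, -2, -1, 1}. Their G values: 1, 3, 7, 6, 4. Mean = 4.2.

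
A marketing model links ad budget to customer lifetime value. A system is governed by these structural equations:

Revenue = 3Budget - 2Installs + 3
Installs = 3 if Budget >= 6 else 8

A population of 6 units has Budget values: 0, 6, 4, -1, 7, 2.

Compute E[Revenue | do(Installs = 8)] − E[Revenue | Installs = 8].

Every unit gets Installs=8 under the intervention. Revenue values become -13, 5, -1, -16, 8, -7; E[Revenue|do(Installs=8)] = -4.
Observing Installs=8 restricts to units where Installs's equation naturally yields 8: Budget ∈ {0, 4, -1, 2}. In that subpopulation Revenue = -13, -1, -16, -7, mean -9.25.
Difference = -4 − (-9.25) = 5.25.

5.25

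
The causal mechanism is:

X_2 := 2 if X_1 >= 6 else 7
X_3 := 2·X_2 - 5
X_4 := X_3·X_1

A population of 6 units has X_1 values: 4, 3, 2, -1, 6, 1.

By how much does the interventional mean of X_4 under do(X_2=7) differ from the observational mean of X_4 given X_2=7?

6.3

The intervention sets X_2=7 in all 6 units regardless of X_1. Recomputing X_4 per unit gives 36, 27, 18, -9, 54, 9; average 22.5.
Observing X_2=7 restricts to units where X_2's equation naturally yields 7: X_1 ∈ {4, 3, 2, -1, 1}. In that subpopulation X_4 = 36, 27, 18, -9, 9, mean 16.2.
Difference = 22.5 − 16.2 = 6.3.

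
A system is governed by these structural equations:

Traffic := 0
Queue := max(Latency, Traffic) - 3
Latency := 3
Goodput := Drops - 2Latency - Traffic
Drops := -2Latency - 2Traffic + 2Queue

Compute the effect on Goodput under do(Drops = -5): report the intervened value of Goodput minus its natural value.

Intervening sets Drops = -5 and removes its equation (Drops := -2Latency - 2Traffic + 2Queue).
Goodput = Drops - 2Latency - Traffic  [with Drops=-5, Latency=3, Traffic=0]  = -11
Without intervention: Queue = max(Latency, Traffic) - 3  [with Latency=3, Traffic=0]  = 0; Drops = -2Latency - 2Traffic + 2Queue  [with Latency=3, Traffic=0, Queue=0]  = -6; Goodput = Drops - 2Latency - Traffic  [with Drops=-6, Latency=3, Traffic=0]  = -12.
Change = -11 − (-12) = 1.

1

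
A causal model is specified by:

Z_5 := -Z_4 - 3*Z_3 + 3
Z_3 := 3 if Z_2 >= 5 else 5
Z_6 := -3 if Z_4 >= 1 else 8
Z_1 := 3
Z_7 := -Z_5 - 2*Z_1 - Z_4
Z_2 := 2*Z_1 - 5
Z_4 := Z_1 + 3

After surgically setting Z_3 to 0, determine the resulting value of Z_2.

Under do(Z_3=0), the mechanism Z_3 := 3 if Z_2 >= 5 else 5 is discarded; Z_3 is fixed at 0.
Since Z_2 is not a descendant of the intervened variable, it is unaffected.
Z_2 = 2*Z_1 - 5  [with Z_1=3]  = 1

1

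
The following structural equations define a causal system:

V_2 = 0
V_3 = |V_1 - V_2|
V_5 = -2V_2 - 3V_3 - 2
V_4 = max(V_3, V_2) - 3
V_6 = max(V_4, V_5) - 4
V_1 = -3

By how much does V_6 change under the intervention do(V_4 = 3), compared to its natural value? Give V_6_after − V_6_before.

3

Under do(V_4=3), the mechanism V_4 = max(V_3, V_2) - 3 is discarded; V_4 is fixed at 3.
V_3 = |V_1 - V_2|  [with V_1=-3, V_2=0]  = 3
V_5 = -2V_2 - 3V_3 - 2  [with V_2=0, V_3=3]  = -11
V_6 = max(V_4, V_5) - 4  [with V_4=3, V_5=-11]  = -1
Without intervention: V_3 = |V_1 - V_2|  [with V_1=-3, V_2=0]  = 3; V_4 = max(V_3, V_2) - 3  [with V_3=3, V_2=0]  = 0; V_5 = -2V_2 - 3V_3 - 2  [with V_2=0, V_3=3]  = -11; V_6 = max(V_4, V_5) - 4  [with V_4=0, V_5=-11]  = -4.
Change = -1 − (-4) = 3.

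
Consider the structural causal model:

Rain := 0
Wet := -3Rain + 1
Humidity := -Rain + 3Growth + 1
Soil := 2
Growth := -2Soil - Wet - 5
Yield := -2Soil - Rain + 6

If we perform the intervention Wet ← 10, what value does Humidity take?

do(Wet=10) replaces the equation Wet := -3Rain + 1 with the constant Wet = 10.
Growth = -2Soil - Wet - 5  [with Soil=2, Wet=10]  = -19
Humidity = -Rain + 3Growth + 1  [with Rain=0, Growth=-19]  = -56

-56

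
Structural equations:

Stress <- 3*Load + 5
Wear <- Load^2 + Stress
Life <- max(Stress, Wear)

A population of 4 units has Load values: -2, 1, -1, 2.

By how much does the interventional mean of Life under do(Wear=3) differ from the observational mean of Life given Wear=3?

Under do(Wear=3), Wear's equation is replaced by Wear=3 for every unit. Per-unit Life: 3, 8, 3, 11. Mean = 6.25.
Observing Wear=3 restricts to units where Wear's equation naturally yields 3: Load ∈ {-2, -1}. In that subpopulation Life = 3, 3, mean 3.
Difference = 6.25 − 3 = 3.25.

3.25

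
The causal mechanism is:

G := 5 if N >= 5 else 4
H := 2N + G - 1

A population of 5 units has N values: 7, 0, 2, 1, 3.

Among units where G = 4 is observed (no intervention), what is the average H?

Observing G=4 restricts to units where G's equation naturally yields 4: N ∈ {0, 2, 1, 3}. In that subpopulation H = 3, 7, 5, 9, mean 6.

6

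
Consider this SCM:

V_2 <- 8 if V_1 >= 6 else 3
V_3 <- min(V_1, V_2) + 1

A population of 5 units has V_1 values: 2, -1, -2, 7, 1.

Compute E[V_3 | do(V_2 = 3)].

Under do(V_2=3), V_2's equation is replaced by V_2=3 for every unit. Per-unit V_3: 3, 0, -1, 4, 2. Mean = 1.6.

1.6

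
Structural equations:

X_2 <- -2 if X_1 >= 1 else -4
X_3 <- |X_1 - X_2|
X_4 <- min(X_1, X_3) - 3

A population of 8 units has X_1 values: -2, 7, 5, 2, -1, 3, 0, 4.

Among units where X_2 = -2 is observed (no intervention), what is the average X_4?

1.2

E[X_4|X_2=-2] averages over only the 5 units with X_2=-2 (X_1 = 7, 5, 2, 3, 4): X_4 = 4, 2, -1, 0, 1, mean 1.2.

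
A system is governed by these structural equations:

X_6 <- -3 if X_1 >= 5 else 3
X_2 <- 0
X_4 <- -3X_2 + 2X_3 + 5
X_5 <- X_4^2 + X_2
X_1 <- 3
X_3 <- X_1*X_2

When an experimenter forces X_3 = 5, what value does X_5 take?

225

do(X_3=5) replaces the equation X_3 <- X_1*X_2 with the constant X_3 = 5.
X_4 = -3X_2 + 2X_3 + 5  [with X_2=0, X_3=5]  = 15
X_5 = X_4^2 + X_2  [with X_4=15, X_2=0]  = 225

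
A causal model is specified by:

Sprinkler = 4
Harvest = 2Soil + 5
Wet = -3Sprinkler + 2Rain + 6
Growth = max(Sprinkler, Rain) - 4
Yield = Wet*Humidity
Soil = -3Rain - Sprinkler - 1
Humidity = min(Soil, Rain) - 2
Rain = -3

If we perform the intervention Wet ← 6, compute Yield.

The intervention breaks the incoming arrows to Wet: Wet = -3Sprinkler + 2Rain + 6 no longer applies, and Wet = 6.
Soil = -3Rain - Sprinkler - 1  [with Rain=-3, Sprinkler=4]  = 4
Humidity = min(Soil, Rain) - 2  [with Soil=4, Rain=-3]  = -5
Yield = Wet*Humidity  [with Wet=6, Humidity=-5]  = -30

-30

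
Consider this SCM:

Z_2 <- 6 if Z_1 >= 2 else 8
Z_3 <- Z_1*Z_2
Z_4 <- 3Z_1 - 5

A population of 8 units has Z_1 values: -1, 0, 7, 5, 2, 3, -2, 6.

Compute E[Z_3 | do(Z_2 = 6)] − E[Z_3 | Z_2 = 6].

-12.6

do(Z_2=6) breaks Z_2's dependence on Z_1. With Z_2=6 fixed, Z_3 across the units is -6, 0, 42, 30, 12, 18, -12, 36, mean 15.
Conditioning on Z_2=6 selects the 5 unit(s) with Z_1 ∈ {7, 5, 2, 3, 6}. Their Z_3 values: 42, 30, 12, 18, 36. Mean = 27.6.
Difference = 15 − 27.6 = -12.6.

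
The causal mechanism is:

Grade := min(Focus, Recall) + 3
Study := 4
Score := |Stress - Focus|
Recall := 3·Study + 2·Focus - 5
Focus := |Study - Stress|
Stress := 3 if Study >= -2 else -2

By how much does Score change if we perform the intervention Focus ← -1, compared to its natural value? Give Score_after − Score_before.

The intervention breaks the incoming arrows to Focus: Focus := |Study - Stress| no longer applies, and Focus = -1.
Stress = 3 if Study >= -2 else -2  [with Study=4]  = 3
Score = |Stress - Focus|  [with Stress=3, Focus=-1]  = 4
Without intervention: Stress = 3 if Study >= -2 else -2  [with Study=4]  = 3; Focus = |Study - Stress|  [with Study=4, Stress=3]  = 1; Score = |Stress - Focus|  [with Stress=3, Focus=1]  = 2.
Change = 4 − 2 = 2.

2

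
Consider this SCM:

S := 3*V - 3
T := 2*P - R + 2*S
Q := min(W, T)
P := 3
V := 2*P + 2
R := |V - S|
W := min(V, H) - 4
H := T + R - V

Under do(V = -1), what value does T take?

-11

do(V=-1) replaces the equation V := 2*P + 2 with the constant V = -1.
S = 3*V - 3  [with V=-1]  = -6
R = |V - S|  [with V=-1, S=-6]  = 5
T = 2*P - R + 2*S  [with P=3, R=5, S=-6]  = -11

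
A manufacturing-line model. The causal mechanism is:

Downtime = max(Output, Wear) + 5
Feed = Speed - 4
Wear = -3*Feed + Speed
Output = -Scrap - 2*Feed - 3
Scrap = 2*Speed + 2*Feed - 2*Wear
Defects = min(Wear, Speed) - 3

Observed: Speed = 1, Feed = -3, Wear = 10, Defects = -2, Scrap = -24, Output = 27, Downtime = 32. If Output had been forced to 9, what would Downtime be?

15

Intervening sets Output = 9 and removes its equation (Output = -Scrap - 2*Feed - 3).
Feed = Speed - 4  [with Speed=1]  = -3
Wear = -3*Feed + Speed  [with Feed=-3, Speed=1]  = 10
Downtime = max(Output, Wear) + 5  [with Output=9, Wear=10]  = 15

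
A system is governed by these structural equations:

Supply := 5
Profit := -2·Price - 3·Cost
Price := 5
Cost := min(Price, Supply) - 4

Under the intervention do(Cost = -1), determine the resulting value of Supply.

5

Under do(Cost=-1), the mechanism Cost := min(Price, Supply) - 4 is discarded; Cost is fixed at -1.
Since Supply is not a descendant of the intervened variable, it is unaffected.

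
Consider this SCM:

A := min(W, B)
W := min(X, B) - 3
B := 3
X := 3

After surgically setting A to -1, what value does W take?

Under do(A=-1), the mechanism A := min(W, B) is discarded; A is fixed at -1.
Since W is not a descendant of the intervened variable, it is unaffected.
W = min(X, B) - 3  [with X=3, B=3]  = 0

0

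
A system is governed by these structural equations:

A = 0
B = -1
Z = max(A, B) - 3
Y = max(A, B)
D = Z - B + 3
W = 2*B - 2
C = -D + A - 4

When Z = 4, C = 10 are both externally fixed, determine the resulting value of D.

8

Setting Z = 4, C = 10 by intervention discards those variables' equations.
D = Z - B + 3  [with Z=4, B=-1]  = 8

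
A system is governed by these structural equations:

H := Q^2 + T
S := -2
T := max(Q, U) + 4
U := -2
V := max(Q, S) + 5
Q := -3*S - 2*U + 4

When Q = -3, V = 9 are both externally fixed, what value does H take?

Setting Q = -3, V = 9 by intervention discards those variables' equations.
T = max(Q, U) + 4  [with Q=-3, U=-2]  = 2
H = Q^2 + T  [with Q=-3, T=2]  = 11

11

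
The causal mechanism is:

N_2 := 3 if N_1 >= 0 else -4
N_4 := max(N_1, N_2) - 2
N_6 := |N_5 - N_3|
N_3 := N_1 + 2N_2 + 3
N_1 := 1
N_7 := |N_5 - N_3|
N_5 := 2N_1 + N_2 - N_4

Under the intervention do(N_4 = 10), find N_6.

15

Under do(N_4=10), the mechanism N_4 := max(N_1, N_2) - 2 is discarded; N_4 is fixed at 10.
N_2 = 3 if N_1 >= 0 else -4  [with N_1=1]  = 3
N_3 = N_1 + 2N_2 + 3  [with N_1=1, N_2=3]  = 10
N_5 = 2N_1 + N_2 - N_4  [with N_1=1, N_2=3, N_4=10]  = -5
N_6 = |N_5 - N_3|  [with N_5=-5, N_3=10]  = 15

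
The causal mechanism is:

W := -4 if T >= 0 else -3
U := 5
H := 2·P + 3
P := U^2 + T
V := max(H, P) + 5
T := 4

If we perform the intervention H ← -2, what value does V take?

The intervention breaks the incoming arrows to H: H := 2·P + 3 no longer applies, and H = -2.
P = U^2 + T  [with U=5, T=4]  = 29
V = max(H, P) + 5  [with H=-2, P=29]  = 34

34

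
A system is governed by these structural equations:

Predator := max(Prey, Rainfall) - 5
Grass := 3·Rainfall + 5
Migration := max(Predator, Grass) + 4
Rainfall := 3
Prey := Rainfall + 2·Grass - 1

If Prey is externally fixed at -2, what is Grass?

Under do(Prey=-2), the mechanism Prey := Rainfall + 2·Grass - 1 is discarded; Prey is fixed at -2.
Since Grass is not a descendant of the intervened variable, it is unaffected.
Grass = 3·Rainfall + 5  [with Rainfall=3]  = 14

14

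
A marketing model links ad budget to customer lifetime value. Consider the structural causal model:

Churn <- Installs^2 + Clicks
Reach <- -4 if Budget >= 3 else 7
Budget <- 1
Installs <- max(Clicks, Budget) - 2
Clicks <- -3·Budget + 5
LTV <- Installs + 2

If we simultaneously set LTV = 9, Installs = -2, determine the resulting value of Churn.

6

Setting LTV = 9, Installs = -2 by intervention discards those variables' equations.
Clicks = -3·Budget + 5  [with Budget=1]  = 2
Churn = Installs^2 + Clicks  [with Installs=-2, Clicks=2]  = 6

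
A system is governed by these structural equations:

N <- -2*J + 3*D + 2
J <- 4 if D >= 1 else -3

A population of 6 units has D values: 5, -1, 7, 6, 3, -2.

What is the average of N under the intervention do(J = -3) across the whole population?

The intervention sets J=-3 in all 6 units regardless of D. Recomputing N per unit gives 23, 5, 29, 26, 17, 2; average 17.

17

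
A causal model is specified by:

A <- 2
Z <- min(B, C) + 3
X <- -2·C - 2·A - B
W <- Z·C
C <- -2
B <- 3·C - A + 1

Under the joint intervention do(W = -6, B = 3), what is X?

The joint intervention fixes W = -6, B = 3, removing each variable's own equation.
X = -2·C - 2·A - B  [with C=-2, A=2, B=3]  = -3

-3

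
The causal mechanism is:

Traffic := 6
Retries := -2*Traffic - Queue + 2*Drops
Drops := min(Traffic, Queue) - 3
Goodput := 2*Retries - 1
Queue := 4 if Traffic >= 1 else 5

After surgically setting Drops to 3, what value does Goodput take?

do(Drops=3) replaces the equation Drops := min(Traffic, Queue) - 3 with the constant Drops = 3.
Queue = 4 if Traffic >= 1 else 5  [with Traffic=6]  = 4
Retries = -2*Traffic - Queue + 2*Drops  [with Traffic=6, Queue=4, Drops=3]  = -10
Goodput = 2*Retries - 1  [with Retries=-10]  = -21

-21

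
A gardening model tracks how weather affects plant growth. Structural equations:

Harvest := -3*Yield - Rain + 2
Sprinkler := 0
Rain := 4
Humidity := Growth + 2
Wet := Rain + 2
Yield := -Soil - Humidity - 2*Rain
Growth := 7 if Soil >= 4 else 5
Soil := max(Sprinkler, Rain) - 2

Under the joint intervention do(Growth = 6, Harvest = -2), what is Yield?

-18

Setting Growth = 6, Harvest = -2 by intervention discards those variables' equations.
Soil = max(Sprinkler, Rain) - 2  [with Sprinkler=0, Rain=4]  = 2
Humidity = Growth + 2  [with Growth=6]  = 8
Yield = -Soil - Humidity - 2*Rain  [with Soil=2, Humidity=8, Rain=4]  = -18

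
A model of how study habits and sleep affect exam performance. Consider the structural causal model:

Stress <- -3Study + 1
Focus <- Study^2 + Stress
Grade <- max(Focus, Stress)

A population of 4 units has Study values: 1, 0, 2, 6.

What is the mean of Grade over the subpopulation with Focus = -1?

Conditioning on Focus=-1 selects the 2 unit(s) with Study ∈ {1, 2}. Their Grade values: -1, -1. Mean = -1.

-1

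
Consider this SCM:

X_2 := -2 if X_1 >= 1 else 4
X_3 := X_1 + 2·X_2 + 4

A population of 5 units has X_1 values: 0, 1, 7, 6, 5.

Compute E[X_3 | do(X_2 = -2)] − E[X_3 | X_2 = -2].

Every unit gets X_2=-2 under the intervention. X_3 values become 0, 1, 7, 6, 5; E[X_3|do(X_2=-2)] = 3.8.
Conditioning on X_2=-2 selects the 4 unit(s) with X_1 ∈ {1, 7, 6, 5}. Their X_3 values: 1, 7, 6, 5. Mean = 4.75.
Difference = 3.8 − 4.75 = -0.95.

-0.95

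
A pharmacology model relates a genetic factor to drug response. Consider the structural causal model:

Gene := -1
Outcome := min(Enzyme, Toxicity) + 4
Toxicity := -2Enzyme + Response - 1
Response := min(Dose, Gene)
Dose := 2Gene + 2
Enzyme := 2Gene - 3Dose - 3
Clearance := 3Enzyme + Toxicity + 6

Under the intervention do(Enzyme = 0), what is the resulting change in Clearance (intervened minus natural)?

The intervention breaks the incoming arrows to Enzyme: Enzyme := 2Gene - 3Dose - 3 no longer applies, and Enzyme = 0.
Dose = 2Gene + 2  [with Gene=-1]  = 0
Response = min(Dose, Gene)  [with Dose=0, Gene=-1]  = -1
Toxicity = -2Enzyme + Response - 1  [with Enzyme=0, Response=-1]  = -2
Clearance = 3Enzyme + Toxicity + 6  [with Enzyme=0, Toxicity=-2]  = 4
Without intervention: Dose = 2Gene + 2  [with Gene=-1]  = 0; Enzyme = 2Gene - 3Dose - 3  [with Gene=-1, Dose=0]  = -5; Response = min(Dose, Gene)  [with Dose=0, Gene=-1]  = -1; Toxicity = -2Enzyme + Response - 1  [with Enzyme=-5, Response=-1]  = 8; Clearance = 3Enzyme + Toxicity + 6  [with Enzyme=-5, Toxicity=8]  = -1.
Change = 4 − (-1) = 5.

5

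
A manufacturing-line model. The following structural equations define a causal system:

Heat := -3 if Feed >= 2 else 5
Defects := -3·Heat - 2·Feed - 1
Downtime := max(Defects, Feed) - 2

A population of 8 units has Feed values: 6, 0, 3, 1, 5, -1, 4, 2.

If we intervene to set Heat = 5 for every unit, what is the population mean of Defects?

The intervention sets Heat=5 in all 8 units regardless of Feed. Recomputing Defects per unit gives -28, -16, -22, -18, -26, -14, -24, -20; average -21.

-21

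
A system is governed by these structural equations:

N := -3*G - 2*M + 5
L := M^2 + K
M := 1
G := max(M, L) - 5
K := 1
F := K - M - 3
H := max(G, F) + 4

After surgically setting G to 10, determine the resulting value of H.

Under do(G=10), the mechanism G := max(M, L) - 5 is discarded; G is fixed at 10.
F = K - M - 3  [with K=1, M=1]  = -3
H = max(G, F) + 4  [with G=10, F=-3]  = 14

14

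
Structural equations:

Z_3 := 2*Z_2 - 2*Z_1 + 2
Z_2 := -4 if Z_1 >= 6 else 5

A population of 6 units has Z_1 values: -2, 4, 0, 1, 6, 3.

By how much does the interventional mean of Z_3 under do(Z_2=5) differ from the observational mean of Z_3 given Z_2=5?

do(Z_2=5) breaks Z_2's dependence on Z_1. With Z_2=5 fixed, Z_3 across the units is 16, 4, 12, 10, 0, 6, mean 8.
E[Z_3|Z_2=5] averages over only the 5 units with Z_2=5 (Z_1 = -2, 4, 0, 1, 3): Z_3 = 16, 4, 12, 10, 6, mean 9.6.
Difference = 8 − 9.6 = -1.6.

-1.6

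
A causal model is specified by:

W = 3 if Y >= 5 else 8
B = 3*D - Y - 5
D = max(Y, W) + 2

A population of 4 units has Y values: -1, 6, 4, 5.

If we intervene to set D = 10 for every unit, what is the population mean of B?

Every unit gets D=10 under the intervention. B values become 26, 19, 21, 20; E[B|do(D=10)] = 21.5.

21.5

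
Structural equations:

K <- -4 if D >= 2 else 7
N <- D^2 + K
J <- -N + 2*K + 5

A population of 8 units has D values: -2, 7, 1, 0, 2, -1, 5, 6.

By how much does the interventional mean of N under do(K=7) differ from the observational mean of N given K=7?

13.5

Every unit gets K=7 under the intervention. N values become 11, 56, 8, 7, 11, 8, 32, 43; E[N|do(K=7)] = 22.
Conditioning on K=7 selects the 4 unit(s) with D ∈ {-2, 1, 0, -1}. Their N values: 11, 8, 7, 8. Mean = 8.5.
Difference = 22 − 8.5 = 13.5.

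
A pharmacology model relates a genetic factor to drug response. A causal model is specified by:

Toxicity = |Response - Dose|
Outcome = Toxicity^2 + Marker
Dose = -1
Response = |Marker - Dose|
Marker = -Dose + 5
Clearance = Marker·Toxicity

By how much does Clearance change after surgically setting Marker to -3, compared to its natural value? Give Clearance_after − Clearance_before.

-57

do(Marker=-3) replaces the equation Marker = -Dose + 5 with the constant Marker = -3.
Response = |Marker - Dose|  [with Marker=-3, Dose=-1]  = 2
Toxicity = |Response - Dose|  [with Response=2, Dose=-1]  = 3
Clearance = Marker·Toxicity  [with Marker=-3, Toxicity=3]  = -9
Without intervention: Marker = -Dose + 5  [with Dose=-1]  = 6; Response = |Marker - Dose|  [with Marker=6, Dose=-1]  = 7; Toxicity = |Response - Dose|  [with Response=7, Dose=-1]  = 8; Clearance = Marker·Toxicity  [with Marker=6, Toxicity=8]  = 48.
Change = -9 − 48 = -57.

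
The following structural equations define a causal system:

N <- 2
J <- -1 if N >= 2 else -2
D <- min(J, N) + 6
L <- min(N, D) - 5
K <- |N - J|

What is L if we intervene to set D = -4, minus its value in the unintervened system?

-6

The intervention breaks the incoming arrows to D: D <- min(J, N) + 6 no longer applies, and D = -4.
L = min(N, D) - 5  [with N=2, D=-4]  = -9
Without intervention: J = -1 if N >= 2 else -2  [with N=2]  = -1; D = min(J, N) + 6  [with J=-1, N=2]  = 5; L = min(N, D) - 5  [with N=2, D=5]  = -3.
Change = -9 − (-3) = -6.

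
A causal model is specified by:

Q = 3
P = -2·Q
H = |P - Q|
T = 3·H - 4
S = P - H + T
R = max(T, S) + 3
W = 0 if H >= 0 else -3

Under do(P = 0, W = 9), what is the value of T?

5

Under do(P = 0, W = 9), each intervened variable's structural equation is replaced by its fixed value.
H = |P - Q|  [with P=0, Q=3]  = 3
T = 3·H - 4  [with H=3]  = 5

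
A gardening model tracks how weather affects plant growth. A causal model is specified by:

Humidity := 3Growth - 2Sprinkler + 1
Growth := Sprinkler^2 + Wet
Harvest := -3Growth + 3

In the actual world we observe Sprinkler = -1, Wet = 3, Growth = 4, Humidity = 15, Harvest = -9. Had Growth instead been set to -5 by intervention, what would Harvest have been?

18

do(Growth=-5) replaces the equation Growth := Sprinkler^2 + Wet with the constant Growth = -5.
Harvest = -3Growth + 3  [with Growth=-5]  = 18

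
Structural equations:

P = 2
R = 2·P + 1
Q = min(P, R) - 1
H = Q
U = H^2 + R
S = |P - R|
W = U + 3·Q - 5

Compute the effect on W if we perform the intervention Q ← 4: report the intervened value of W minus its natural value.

24

The intervention breaks the incoming arrows to Q: Q = min(P, R) - 1 no longer applies, and Q = 4.
R = 2·P + 1  [with P=2]  = 5
H = Q  [with Q=4]  = 4
U = H^2 + R  [with H=4, R=5]  = 21
W = U + 3·Q - 5  [with U=21, Q=4]  = 28
Without intervention: R = 2·P + 1  [with P=2]  = 5; Q = min(P, R) - 1  [with P=2, R=5]  = 1; H = Q  [with Q=1]  = 1; U = H^2 + R  [with H=1, R=5]  = 6; W = U + 3·Q - 5  [with U=6, Q=1]  = 4.
Change = 28 − 4 = 24.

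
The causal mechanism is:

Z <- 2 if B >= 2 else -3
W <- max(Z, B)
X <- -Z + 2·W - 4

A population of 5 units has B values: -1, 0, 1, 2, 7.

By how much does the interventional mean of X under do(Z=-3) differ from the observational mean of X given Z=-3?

Under do(Z=-3), Z's equation is replaced by Z=-3 for every unit. Per-unit X: -3, -1, 1, 3, 13. Mean = 2.6.
Conditioning on Z=-3 selects the 3 unit(s) with B ∈ {-1, 0, 1}. Their X values: -3, -1, 1. Mean = -1.
Difference = 2.6 − (-1) = 3.6.

3.6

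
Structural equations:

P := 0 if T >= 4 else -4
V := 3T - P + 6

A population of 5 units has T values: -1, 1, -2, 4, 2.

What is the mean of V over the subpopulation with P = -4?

10

Conditioning on P=-4 selects the 4 unit(s) with T ∈ {-1, 1, -2, 2}. Their V values: 7, 13, 4, 16. Mean = 10.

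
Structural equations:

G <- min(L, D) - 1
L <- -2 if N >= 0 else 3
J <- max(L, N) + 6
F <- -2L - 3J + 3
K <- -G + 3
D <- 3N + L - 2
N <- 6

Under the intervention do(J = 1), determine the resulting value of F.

do(J=1) replaces the equation J <- max(L, N) + 6 with the constant J = 1.
L = -2 if N >= 0 else 3  [with N=6]  = -2
F = -2L - 3J + 3  [with L=-2, J=1]  = 4

4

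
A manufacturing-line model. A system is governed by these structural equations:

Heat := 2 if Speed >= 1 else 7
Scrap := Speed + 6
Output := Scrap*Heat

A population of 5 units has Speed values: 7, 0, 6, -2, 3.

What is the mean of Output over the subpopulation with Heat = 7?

Observing Heat=7 restricts to units where Heat's equation naturally yields 7: Speed ∈ {0, -2}. In that subpopulation Output = 42, 28, mean 35.

35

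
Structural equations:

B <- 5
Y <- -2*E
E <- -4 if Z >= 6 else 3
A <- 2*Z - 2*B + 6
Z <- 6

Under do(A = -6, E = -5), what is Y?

Setting A = -6, E = -5 by intervention discards those variables' equations.
Y = -2*E  [with E=-5]  = 10

10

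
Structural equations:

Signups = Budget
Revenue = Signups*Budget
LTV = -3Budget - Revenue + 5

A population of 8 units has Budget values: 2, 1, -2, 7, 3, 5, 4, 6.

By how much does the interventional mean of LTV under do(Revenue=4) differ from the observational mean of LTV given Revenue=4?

The intervention sets Revenue=4 in all 8 units regardless of Budget. Recomputing LTV per unit gives -5, -2, 7, -20, -8, -14, -11, -17; average -8.75.
Observing Revenue=4 restricts to units where Revenue's equation naturally yields 4: Budget ∈ {2, -2}. In that subpopulation LTV = -5, 7, mean 1.
Difference = -8.75 − 1 = -9.75.

-9.75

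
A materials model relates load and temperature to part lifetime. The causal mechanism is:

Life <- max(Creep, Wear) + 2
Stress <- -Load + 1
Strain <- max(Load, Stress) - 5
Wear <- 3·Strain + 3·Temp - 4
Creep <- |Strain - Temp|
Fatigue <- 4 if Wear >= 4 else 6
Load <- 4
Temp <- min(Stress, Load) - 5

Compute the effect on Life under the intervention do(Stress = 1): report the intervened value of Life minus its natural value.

-4

do(Stress=1) replaces the equation Stress <- -Load + 1 with the constant Stress = 1.
Strain = max(Load, Stress) - 5  [with Load=4, Stress=1]  = -1
Temp = min(Stress, Load) - 5  [with Stress=1, Load=4]  = -4
Creep = |Strain - Temp|  [with Strain=-1, Temp=-4]  = 3
Wear = 3·Strain + 3·Temp - 4  [with Strain=-1, Temp=-4]  = -19
Life = max(Creep, Wear) + 2  [with Creep=3, Wear=-19]  = 5
Without intervention: Stress = -Load + 1  [with Load=4]  = -3; Strain = max(Load, Stress) - 5  [with Load=4, Stress=-3]  = -1; Temp = min(Stress, Load) - 5  [with Stress=-3, Load=4]  = -8; Creep = |Strain - Temp|  [with Strain=-1, Temp=-8]  = 7; Wear = 3·Strain + 3·Temp - 4  [with Strain=-1, Temp=-8]  = -31; Life = max(Creep, Wear) + 2  [with Creep=7, Wear=-31]  = 9.
Change = 5 − 9 = -4.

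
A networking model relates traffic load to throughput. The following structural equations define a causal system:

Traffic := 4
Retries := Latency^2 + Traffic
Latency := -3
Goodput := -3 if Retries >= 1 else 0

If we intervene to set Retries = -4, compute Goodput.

0

The intervention breaks the incoming arrows to Retries: Retries := Latency^2 + Traffic no longer applies, and Retries = -4.
Goodput = -3 if Retries >= 1 else 0  [with Retries=-4]  = 0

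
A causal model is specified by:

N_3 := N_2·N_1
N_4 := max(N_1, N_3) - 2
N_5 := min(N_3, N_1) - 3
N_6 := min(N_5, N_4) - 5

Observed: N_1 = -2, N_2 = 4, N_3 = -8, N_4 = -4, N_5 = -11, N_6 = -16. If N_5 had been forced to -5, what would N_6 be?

-10

The intervention breaks the incoming arrows to N_5: N_5 := min(N_3, N_1) - 3 no longer applies, and N_5 = -5.
N_3 = N_2·N_1  [with N_2=4, N_1=-2]  = -8
N_4 = max(N_1, N_3) - 2  [with N_1=-2, N_3=-8]  = -4
N_6 = min(N_5, N_4) - 5  [with N_5=-5, N_4=-4]  = -10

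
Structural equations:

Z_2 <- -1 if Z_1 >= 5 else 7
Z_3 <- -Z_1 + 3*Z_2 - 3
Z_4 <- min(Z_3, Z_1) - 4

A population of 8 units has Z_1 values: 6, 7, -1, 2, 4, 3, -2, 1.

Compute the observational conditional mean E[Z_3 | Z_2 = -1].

Observing Z_2=-1 restricts to units where Z_2's equation naturally yields -1: Z_1 ∈ {6, 7}. In that subpopulation Z_3 = -12, -13, mean -12.5.

-12.5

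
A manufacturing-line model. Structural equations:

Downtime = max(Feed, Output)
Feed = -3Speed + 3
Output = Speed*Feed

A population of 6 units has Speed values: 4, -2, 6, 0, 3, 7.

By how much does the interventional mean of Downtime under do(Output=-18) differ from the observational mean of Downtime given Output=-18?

do(Output=-18) breaks Output's dependence on Speed. With Output=-18 fixed, Downtime across the units is -9, 9, -15, 3, -6, -18, mean -6.
Conditioning on Output=-18 selects the 2 unit(s) with Speed ∈ {-2, 3}. Their Downtime values: 9, -6. Mean = 1.5.
Difference = -6 − 1.5 = -7.5.

-7.5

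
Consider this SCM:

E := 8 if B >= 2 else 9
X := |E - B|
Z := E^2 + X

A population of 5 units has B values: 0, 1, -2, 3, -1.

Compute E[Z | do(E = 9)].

89.8

Under do(E=9), E's equation is replaced by E=9 for every unit. Per-unit Z: 90, 89, 92, 87, 91. Mean = 89.8.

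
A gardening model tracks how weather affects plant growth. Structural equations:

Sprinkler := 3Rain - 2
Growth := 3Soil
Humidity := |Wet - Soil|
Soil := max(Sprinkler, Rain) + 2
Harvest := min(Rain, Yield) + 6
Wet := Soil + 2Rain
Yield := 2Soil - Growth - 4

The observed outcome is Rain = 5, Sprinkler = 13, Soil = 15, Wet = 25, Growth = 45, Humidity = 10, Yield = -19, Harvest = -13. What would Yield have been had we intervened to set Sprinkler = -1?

-11

Under do(Sprinkler=-1), the mechanism Sprinkler := 3Rain - 2 is discarded; Sprinkler is fixed at -1.
Soil = max(Sprinkler, Rain) + 2  [with Sprinkler=-1, Rain=5]  = 7
Growth = 3Soil  [with Soil=7]  = 21
Yield = 2Soil - Growth - 4  [with Soil=7, Growth=21]  = -11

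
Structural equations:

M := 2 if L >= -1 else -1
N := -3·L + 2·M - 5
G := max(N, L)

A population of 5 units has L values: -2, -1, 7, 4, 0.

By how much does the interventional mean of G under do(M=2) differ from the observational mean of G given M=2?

0.35

Under do(M=2), M's equation is replaced by M=2 for every unit. Per-unit G: 5, 2, 7, 4, 0. Mean = 3.6.
E[G|M=2] averages over only the 4 units with M=2 (L = -1, 7, 4, 0): G = 2, 7, 4, 0, mean 3.25.
Difference = 3.6 − 3.25 = 0.35.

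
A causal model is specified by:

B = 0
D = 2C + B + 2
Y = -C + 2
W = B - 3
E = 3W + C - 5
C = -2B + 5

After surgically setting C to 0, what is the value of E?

Under do(C=0), the mechanism C = -2B + 5 is discarded; C is fixed at 0.
W = B - 3  [with B=0]  = -3
E = 3W + C - 5  [with W=-3, C=0]  = -14

-14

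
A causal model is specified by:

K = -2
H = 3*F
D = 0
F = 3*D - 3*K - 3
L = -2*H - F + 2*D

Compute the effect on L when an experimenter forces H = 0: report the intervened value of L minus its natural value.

Intervening sets H = 0 and removes its equation (H = 3*F).
F = 3*D - 3*K - 3  [with D=0, K=-2]  = 3
L = -2*H - F + 2*D  [with H=0, F=3, D=0]  = -3
Without intervention: F = 3*D - 3*K - 3  [with D=0, K=-2]  = 3; H = 3*F  [with F=3]  = 9; L = -2*H - F + 2*D  [with H=9, F=3, D=0]  = -21.
Change = -3 − (-21) = 18.

18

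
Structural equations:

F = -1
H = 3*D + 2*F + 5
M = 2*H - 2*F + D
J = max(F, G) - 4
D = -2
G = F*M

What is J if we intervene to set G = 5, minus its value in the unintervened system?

-1

The intervention breaks the incoming arrows to G: G = F*M no longer applies, and G = 5.
J = max(F, G) - 4  [with F=-1, G=5]  = 1
Without intervention: H = 3*D + 2*F + 5  [with D=-2, F=-1]  = -3; M = 2*H - 2*F + D  [with H=-3, F=-1, D=-2]  = -6; G = F*M  [with F=-1, M=-6]  = 6; J = max(F, G) - 4  [with F=-1, G=6]  = 2.
Change = 1 − 2 = -1.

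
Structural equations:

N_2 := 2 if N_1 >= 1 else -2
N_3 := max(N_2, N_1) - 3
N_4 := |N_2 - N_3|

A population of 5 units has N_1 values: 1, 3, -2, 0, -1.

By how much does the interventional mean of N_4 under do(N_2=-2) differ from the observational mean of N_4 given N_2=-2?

Under do(N_2=-2), N_2's equation is replaced by N_2=-2 for every unit. Per-unit N_4: 0, 2, 3, 1, 2. Mean = 1.6.
Observing N_2=-2 restricts to units where N_2's equation naturally yields -2: N_1 ∈ {-2, 0, -1}. In that subpopulation N_4 = 3, 1, 2, mean 2.
Difference = 1.6 − 2 = -0.4.

-0.4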